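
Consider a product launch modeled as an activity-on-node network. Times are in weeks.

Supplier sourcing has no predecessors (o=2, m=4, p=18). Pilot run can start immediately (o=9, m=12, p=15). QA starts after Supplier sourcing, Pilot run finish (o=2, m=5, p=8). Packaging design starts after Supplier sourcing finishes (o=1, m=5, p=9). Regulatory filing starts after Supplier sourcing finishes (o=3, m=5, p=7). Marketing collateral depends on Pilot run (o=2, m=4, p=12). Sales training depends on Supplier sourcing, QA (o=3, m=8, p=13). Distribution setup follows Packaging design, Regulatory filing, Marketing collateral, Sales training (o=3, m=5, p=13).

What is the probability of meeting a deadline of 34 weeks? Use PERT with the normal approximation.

0.862

te_Supplier sourcing = (2 + 4·4 + 18)/6 = 36/6 = 6; σ²_Supplier sourcing = ((18−2)/6)² = 7.111
te_Pilot run = (9 + 4·12 + 15)/6 = 72/6 = 12; σ²_Pilot run = ((15−9)/6)² = 1.000
te_QA = (2 + 4·5 + 8)/6 = 30/6 = 5; σ²_QA = ((8−2)/6)² = 1.000
te_Packaging design = (1 + 4·5 + 9)/6 = 30/6 = 5; σ²_Packaging design = ((9−1)/6)² = 1.778
te_Regulatory filing = (3 + 4·5 + 7)/6 = 30/6 = 5; σ²_Regulatory filing = ((7−3)/6)² = 0.444
te_Marketing collateral = (2 + 4·4 + 12)/6 = 30/6 = 5; σ²_Marketing collateral = ((12−2)/6)² = 2.778
te_Sales training = (3 + 4·8 + 13)/6 = 48/6 = 8; σ²_Sales training = ((13−3)/6)² = 2.778
te_Distribution setup = (3 + 4·5 + 13)/6 = 36/6 = 6; σ²_Distribution setup = ((13−3)/6)² = 2.778

Forward pass:
ES_Supplier sourcing = 0; EF_Supplier sourcing = 6
ES_Pilot run = 0; EF_Pilot run = 12
ES_QA = max(EF_Supplier sourcing=6, EF_Pilot run=12) = 12; EF_QA = 12+5 = 17
ES_Packaging design = 6; EF_Packaging design = 6+5 = 11
ES_Regulatory filing = 6; EF_Regulatory filing = 6+5 = 11
ES_Marketing collateral = 12; EF_Marketing collateral = 12+5 = 17
ES_Sales training = max(EF_Supplier sourcing=6, EF_QA=17) = 17; EF_Sales training = 17+8 = 25
ES_Distribution setup = max(EF_Packaging design=11, EF_Regulatory filing=11, EF_Marketing collateral=17, EF_Sales training=25) = 25; EF_Distribution setup = 25+6 = 31
Expected project duration μ = 31 weeks. Critical path: Pilot run → QA → Sales training → Distribution setup.

Variance along critical path = 1.000 + 1.000 + 2.778 + 2.778 = 7.556; σ = √7.556 = 2.749 weeks.
Z = (34 − 31) / 2.749 = 1.091
P(T ≤ 34) = Φ(1.091) ≈ 0.862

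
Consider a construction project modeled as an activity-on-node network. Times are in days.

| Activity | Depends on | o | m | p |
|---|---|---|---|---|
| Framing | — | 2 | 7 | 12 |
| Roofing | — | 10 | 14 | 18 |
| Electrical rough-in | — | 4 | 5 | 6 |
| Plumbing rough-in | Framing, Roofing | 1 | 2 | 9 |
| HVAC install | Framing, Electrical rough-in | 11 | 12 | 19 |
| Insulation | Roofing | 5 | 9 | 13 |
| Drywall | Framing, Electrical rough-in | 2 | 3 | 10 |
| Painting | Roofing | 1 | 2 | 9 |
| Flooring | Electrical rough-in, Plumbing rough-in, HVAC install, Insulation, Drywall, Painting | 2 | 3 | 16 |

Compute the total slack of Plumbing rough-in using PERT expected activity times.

te_Framing = (2 + 4·7 + 12)/6 = 42/6 = 7
te_Roofing = (10 + 4·14 + 18)/6 = 84/6 = 14
te_Electrical rough-in = (4 + 4·5 + 6)/6 = 30/6 = 5
te_Plumbing rough-in = (1 + 4·2 + 9)/6 = 18/6 = 3
te_HVAC install = (11 + 4·12 + 19)/6 = 78/6 = 13
te_Insulation = (5 + 4·9 + 13)/6 = 54/6 = 9
te_Drywall = (2 + 4·3 + 10)/6 = 24/6 = 4
te_Painting = (1 + 4·2 + 9)/6 = 18/6 = 3
te_Flooring = (2 + 4·3 + 16)/6 = 30/6 = 5

Forward pass:
ES_Framing = 0; EF_Framing = 7
ES_Roofing = 0; EF_Roofing = 14
ES_Electrical rough-in = 0; EF_Electrical rough-in = 5
ES_Plumbing rough-in = max(EF_Framing=7, EF_Roofing=14) = 14; EF_Plumbing rough-in = 14+3 = 17
ES_HVAC install = max(EF_Framing=7, EF_Electrical rough-in=5) = 7; EF_HVAC install = 7+13 = 20
ES_Insulation = 14; EF_Insulation = 14+9 = 23
ES_Drywall = max(EF_Framing=7, EF_Electrical rough-in=5) = 7; EF_Drywall = 7+4 = 11
ES_Painting = 14; EF_Painting = 14+3 = 17
ES_Flooring = max(EF_Electrical rough-in=5, EF_Plumbing rough-in=17, EF_HVAC install=20, EF_Insulation=23, EF_Drywall=11, EF_Painting=17) = 23; EF_Flooring = 23+5 = 28
Expected project duration μ = 28 days. Critical path: Roofing → Insulation → Flooring.

Backward pass:
LF_Flooring = 28; LS_Flooring = 28−5 = 23
LF_Painting = LS_Flooring = 23; LS_Painting = 23−3 = 20
LF_Drywall = LS_Flooring = 23; LS_Drywall = 23−4 = 19
LF_Insulation = LS_Flooring = 23; LS_Insulation = 23−9 = 14
LF_HVAC install = LS_Flooring = 23; LS_HVAC install = 23−13 = 10
LF_Plumbing rough-in = LS_Flooring = 23; LS_Plumbing rough-in = 23−3 = 20
LF_Electrical rough-in = min(LS_HVAC install=10, LS_Drywall=19, LS_Flooring=23) = 10; LS_Electrical rough-in = 10−5 = 5
LF_Roofing = min(LS_Plumbing rough-in=20, LS_Insulation=14, LS_Painting=20) = 14; LS_Roofing = 14−14 = 0
LF_Framing = min(LS_Plumbing rough-in=20, LS_HVAC install=10, LS_Drywall=19) = 10; LS_Framing = 10−7 = 3
Slack_Plumbing rough-in = LS_Plumbing rough-in − ES_Plumbing rough-in = 20 − 14 = 6

6 days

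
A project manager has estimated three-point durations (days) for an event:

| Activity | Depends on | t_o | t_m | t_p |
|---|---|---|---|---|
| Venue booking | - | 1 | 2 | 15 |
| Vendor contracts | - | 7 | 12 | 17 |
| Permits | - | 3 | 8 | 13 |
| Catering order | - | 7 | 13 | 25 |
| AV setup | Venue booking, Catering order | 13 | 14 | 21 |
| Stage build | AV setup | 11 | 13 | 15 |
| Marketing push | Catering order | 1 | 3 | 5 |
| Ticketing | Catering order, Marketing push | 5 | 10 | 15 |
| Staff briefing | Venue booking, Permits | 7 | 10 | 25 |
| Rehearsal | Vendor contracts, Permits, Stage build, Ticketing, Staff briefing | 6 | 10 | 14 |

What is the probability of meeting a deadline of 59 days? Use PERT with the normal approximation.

0.974

te_Venue booking = (1 + 4·2 + 15)/6 = 24/6 = 4; σ²_Venue booking = ((15−1)/6)² = 5.444
te_Vendor contracts = (7 + 4·12 + 17)/6 = 72/6 = 12; σ²_Vendor contracts = ((17−7)/6)² = 2.778
te_Permits = (3 + 4·8 + 13)/6 = 48/6 = 8; σ²_Permits = ((13−3)/6)² = 2.778
te_Catering order = (7 + 4·13 + 25)/6 = 84/6 = 14; σ²_Catering order = ((25−7)/6)² = 9.000
te_AV setup = (13 + 4·14 + 21)/6 = 90/6 = 15; σ²_AV setup = ((21−13)/6)² = 1.778
te_Stage build = (11 + 4·13 + 15)/6 = 78/6 = 13; σ²_Stage build = ((15−11)/6)² = 0.444
te_Marketing push = (1 + 4·3 + 5)/6 = 18/6 = 3; σ²_Marketing push = ((5−1)/6)² = 0.444
te_Ticketing = (5 + 4·10 + 15)/6 = 60/6 = 10; σ²_Ticketing = ((15−5)/6)² = 2.778
te_Staff briefing = (7 + 4·10 + 25)/6 = 72/6 = 12; σ²_Staff briefing = ((25−7)/6)² = 9.000
te_Rehearsal = (6 + 4·10 + 14)/6 = 60/6 = 10; σ²_Rehearsal = ((14−6)/6)² = 1.778

Forward pass:
ES_Venue booking = 0; EF_Venue booking = 4
ES_Vendor contracts = 0; EF_Vendor contracts = 12
ES_Permits = 0; EF_Permits = 8
ES_Catering order = 0; EF_Catering order = 14
ES_AV setup = max(EF_Venue booking=4, EF_Catering order=14) = 14; EF_AV setup = 14+15 = 29
ES_Stage build = 29; EF_Stage build = 29+13 = 42
ES_Marketing push = 14; EF_Marketing push = 14+3 = 17
ES_Ticketing = max(EF_Catering order=14, EF_Marketing push=17) = 17; EF_Ticketing = 17+10 = 27
ES_Staff briefing = max(EF_Venue booking=4, EF_Permits=8) = 8; EF_Staff briefing = 8+12 = 20
ES_Rehearsal = max(EF_Vendor contracts=12, EF_Permits=8, EF_Stage build=42, EF_Ticketing=27, EF_Staff briefing=20) = 42; EF_Rehearsal = 42+10 = 52
Expected project duration μ = 52 days. Critical path: Catering order → AV setup → Stage build → Rehearsal.

Variance along critical path = 9.000 + 1.778 + 0.444 + 1.778 = 13.000; σ = √13.000 = 3.606 days.
Z = (59 − 52) / 3.606 = 1.941
P(T ≤ 59) = Φ(1.941) ≈ 0.974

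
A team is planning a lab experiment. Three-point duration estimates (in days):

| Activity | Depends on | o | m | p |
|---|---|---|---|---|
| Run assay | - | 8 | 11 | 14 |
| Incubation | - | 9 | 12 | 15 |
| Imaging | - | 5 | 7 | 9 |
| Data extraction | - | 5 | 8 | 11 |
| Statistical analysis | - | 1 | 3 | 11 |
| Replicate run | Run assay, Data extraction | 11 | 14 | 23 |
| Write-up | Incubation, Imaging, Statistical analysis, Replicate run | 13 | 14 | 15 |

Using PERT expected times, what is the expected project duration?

te_Run assay = (8 + 4·11 + 14)/6 = 66/6 = 11
te_Incubation = (9 + 4·12 + 15)/6 = 72/6 = 12
te_Imaging = (5 + 4·7 + 9)/6 = 42/6 = 7
te_Data extraction = (5 + 4·8 + 11)/6 = 48/6 = 8
te_Statistical analysis = (1 + 4·3 + 11)/6 = 24/6 = 4
te_Replicate run = (11 + 4·14 + 23)/6 = 90/6 = 15
te_Write-up = (13 + 4·14 + 15)/6 = 84/6 = 14

Forward pass:
ES_Run assay = 0; EF_Run assay = 11
ES_Incubation = 0; EF_Incubation = 12
ES_Imaging = 0; EF_Imaging = 7
ES_Data extraction = 0; EF_Data extraction = 8
ES_Statistical analysis = 0; EF_Statistical analysis = 4
ES_Replicate run = max(EF_Run assay=11, EF_Data extraction=8) = 11; EF_Replicate run = 11+15 = 26
ES_Write-up = max(EF_Incubation=12, EF_Imaging=7, EF_Statistical analysis=4, EF_Replicate run=26) = 26; EF_Write-up = 26+14 = 40
Expected project duration μ = 40 days. Critical path: Run assay → Replicate run → Write-up.

40 days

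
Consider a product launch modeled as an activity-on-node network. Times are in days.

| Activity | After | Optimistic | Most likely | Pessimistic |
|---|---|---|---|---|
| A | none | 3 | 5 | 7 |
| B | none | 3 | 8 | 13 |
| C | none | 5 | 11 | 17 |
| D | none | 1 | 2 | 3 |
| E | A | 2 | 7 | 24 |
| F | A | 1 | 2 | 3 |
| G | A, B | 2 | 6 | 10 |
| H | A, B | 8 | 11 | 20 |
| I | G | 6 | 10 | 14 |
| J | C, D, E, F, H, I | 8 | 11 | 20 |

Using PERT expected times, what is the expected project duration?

36 days

te_A = (3 + 4·5 + 7)/6 = 30/6 = 5
te_B = (3 + 4·8 + 13)/6 = 48/6 = 8
te_C = (5 + 4·11 + 17)/6 = 66/6 = 11
te_D = (1 + 4·2 + 3)/6 = 12/6 = 2
te_E = (2 + 4·7 + 24)/6 = 54/6 = 9
te_F = (1 + 4·2 + 3)/6 = 12/6 = 2
te_G = (2 + 4·6 + 10)/6 = 36/6 = 6
te_H = (8 + 4·11 + 20)/6 = 72/6 = 12
te_I = (6 + 4·10 + 14)/6 = 60/6 = 10
te_J = (8 + 4·11 + 20)/6 = 72/6 = 12

Forward pass:
ES_A = 0; EF_A = 5
ES_B = 0; EF_B = 8
ES_C = 0; EF_C = 11
ES_D = 0; EF_D = 2
ES_E = 5; EF_E = 5+9 = 14
ES_F = 5; EF_F = 5+2 = 7
ES_G = max(EF_A=5, EF_B=8) = 8; EF_G = 8+6 = 14
ES_H = max(EF_A=5, EF_B=8) = 8; EF_H = 8+12 = 20
ES_I = 14; EF_I = 14+10 = 24
ES_J = max(EF_C=11, EF_D=2, EF_E=14, EF_F=7, EF_H=20, EF_I=24) = 24; EF_J = 24+12 = 36
Expected project duration μ = 36 days. Critical path: B → G → I → J.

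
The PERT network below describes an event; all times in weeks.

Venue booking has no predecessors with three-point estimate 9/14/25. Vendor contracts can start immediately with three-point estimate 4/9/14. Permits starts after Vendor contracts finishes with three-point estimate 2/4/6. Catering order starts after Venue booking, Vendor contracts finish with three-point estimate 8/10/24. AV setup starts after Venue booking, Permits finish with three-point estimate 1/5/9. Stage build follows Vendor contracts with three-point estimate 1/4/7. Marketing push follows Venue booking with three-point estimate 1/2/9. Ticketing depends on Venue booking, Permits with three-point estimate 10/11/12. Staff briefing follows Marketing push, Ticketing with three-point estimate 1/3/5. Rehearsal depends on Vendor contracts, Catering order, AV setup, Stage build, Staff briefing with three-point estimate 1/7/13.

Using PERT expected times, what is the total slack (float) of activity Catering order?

te_Venue booking = (9 + 4·14 + 25)/6 = 90/6 = 15
te_Vendor contracts = (4 + 4·9 + 14)/6 = 54/6 = 9
te_Permits = (2 + 4·4 + 6)/6 = 24/6 = 4
te_Catering order = (8 + 4·10 + 24)/6 = 72/6 = 12
te_AV setup = (1 + 4·5 + 9)/6 = 30/6 = 5
te_Stage build = (1 + 4·4 + 7)/6 = 24/6 = 4
te_Marketing push = (1 + 4·2 + 9)/6 = 18/6 = 3
te_Ticketing = (10 + 4·11 + 12)/6 = 66/6 = 11
te_Staff briefing = (1 + 4·3 + 5)/6 = 18/6 = 3
te_Rehearsal = (1 + 4·7 + 13)/6 = 42/6 = 7

Forward pass:
ES_Venue booking = 0; EF_Venue booking = 15
ES_Vendor contracts = 0; EF_Vendor contracts = 9
ES_Permits = 9; EF_Permits = 9+4 = 13
ES_Catering order = max(EF_Venue booking=15, EF_Vendor contracts=9) = 15; EF_Catering order = 15+12 = 27
ES_AV setup = max(EF_Venue booking=15, EF_Permits=13) = 15; EF_AV setup = 15+5 = 20
ES_Stage build = 9; EF_Stage build = 9+4 = 13
ES_Marketing push = 15; EF_Marketing push = 15+3 = 18
ES_Ticketing = max(EF_Venue booking=15, EF_Permits=13) = 15; EF_Ticketing = 15+11 = 26
ES_Staff briefing = max(EF_Marketing push=18, EF_Ticketing=26) = 26; EF_Staff briefing = 26+3 = 29
ES_Rehearsal = max(EF_Vendor contracts=9, EF_Catering order=27, EF_AV setup=20, EF_Stage build=13, EF_Staff briefing=29) = 29; EF_Rehearsal = 29+7 = 36
Expected project duration μ = 36 weeks. Critical path: Venue booking → Ticketing → Staff briefing → Rehearsal.

Backward pass:
LF_Rehearsal = 36; LS_Rehearsal = 36−7 = 29
LF_Staff briefing = LS_Rehearsal = 29; LS_Staff briefing = 29−3 = 26
LF_Ticketing = LS_Staff briefing = 26; LS_Ticketing = 26−11 = 15
LF_Marketing push = LS_Staff briefing = 26; LS_Marketing push = 26−3 = 23
LF_Stage build = LS_Rehearsal = 29; LS_Stage build = 29−4 = 25
LF_AV setup = LS_Rehearsal = 29; LS_AV setup = 29−5 = 24
LF_Catering order = LS_Rehearsal = 29; LS_Catering order = 29−12 = 17
LF_Permits = min(LS_AV setup=24, LS_Ticketing=15) = 15; LS_Permits = 15−4 = 11
LF_Vendor contracts = min(LS_Permits=11, LS_Catering order=17, LS_Stage build=25, LS_Rehearsal=29) = 11; LS_Vendor contracts = 11−9 = 2
LF_Venue booking = min(LS_Catering order=17, LS_AV setup=24, LS_Marketing push=23, LS_Ticketing=15) = 15; LS_Venue booking = 15−15 = 0
Slack_Catering order = LS_Catering order − ES_Catering order = 17 − 15 = 2

2 weeks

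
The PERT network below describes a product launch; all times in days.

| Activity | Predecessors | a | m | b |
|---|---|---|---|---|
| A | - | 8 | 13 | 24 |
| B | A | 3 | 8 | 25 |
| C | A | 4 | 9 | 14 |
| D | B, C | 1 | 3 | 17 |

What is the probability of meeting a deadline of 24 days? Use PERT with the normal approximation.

te_A = (8 + 4·13 + 24)/6 = 84/6 = 14; σ²_A = ((24−8)/6)² = 7.111
te_B = (3 + 4·8 + 25)/6 = 60/6 = 10; σ²_B = ((25−3)/6)² = 13.444
te_C = (4 + 4·9 + 14)/6 = 54/6 = 9; σ²_C = ((14−4)/6)² = 2.778
te_D = (1 + 4·3 + 17)/6 = 30/6 = 5; σ²_D = ((17−1)/6)² = 7.111

Forward pass:
ES_A = 0; EF_A = 14
ES_B = 14; EF_B = 14+10 = 24
ES_C = 14; EF_C = 14+9 = 23
ES_D = max(EF_B=24, EF_C=23) = 24; EF_D = 24+5 = 29
Expected project duration μ = 29 days. Critical path: A → B → D.

Variance along critical path = 7.111 + 13.444 + 7.111 = 27.667; σ = √27.667 = 5.260 days.
Z = (24 − 29) / 5.260 = -0.951
P(T ≤ 24) = Φ(-0.951) ≈ 0.171

0.171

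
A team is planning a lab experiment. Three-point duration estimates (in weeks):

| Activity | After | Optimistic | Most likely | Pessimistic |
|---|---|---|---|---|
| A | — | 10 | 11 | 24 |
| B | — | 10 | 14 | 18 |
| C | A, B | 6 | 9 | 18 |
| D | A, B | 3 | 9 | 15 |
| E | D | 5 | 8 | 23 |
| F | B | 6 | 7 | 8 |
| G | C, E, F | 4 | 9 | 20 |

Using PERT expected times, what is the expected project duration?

te_A = (10 + 4·11 + 24)/6 = 78/6 = 13
te_B = (10 + 4·14 + 18)/6 = 84/6 = 14
te_C = (6 + 4·9 + 18)/6 = 60/6 = 10
te_D = (3 + 4·9 + 15)/6 = 54/6 = 9
te_E = (5 + 4·8 + 23)/6 = 60/6 = 10
te_F = (6 + 4·7 + 8)/6 = 42/6 = 7
te_G = (4 + 4·9 + 20)/6 = 60/6 = 10

Forward pass:
ES_A = 0; EF_A = 13
ES_B = 0; EF_B = 14
ES_C = max(EF_A=13, EF_B=14) = 14; EF_C = 14+10 = 24
ES_D = max(EF_A=13, EF_B=14) = 14; EF_D = 14+9 = 23
ES_E = 23; EF_E = 23+10 = 33
ES_F = 14; EF_F = 14+7 = 21
ES_G = max(EF_C=24, EF_E=33, EF_F=21) = 33; EF_G = 33+10 = 43
Expected project duration μ = 43 weeks. Critical path: B → D → E → G.

43 weeks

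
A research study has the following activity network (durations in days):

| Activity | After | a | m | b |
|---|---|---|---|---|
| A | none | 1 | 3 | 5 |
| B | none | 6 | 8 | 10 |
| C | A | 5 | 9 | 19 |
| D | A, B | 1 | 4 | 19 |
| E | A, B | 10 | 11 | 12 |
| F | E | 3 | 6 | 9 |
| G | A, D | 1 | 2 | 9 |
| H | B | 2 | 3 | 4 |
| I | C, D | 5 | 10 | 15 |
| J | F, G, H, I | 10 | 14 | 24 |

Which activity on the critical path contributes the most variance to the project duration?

te_A = (1 + 4·3 + 5)/6 = 18/6 = 3; σ²_A = ((5−1)/6)² = 0.444
te_B = (6 + 4·8 + 10)/6 = 48/6 = 8; σ²_B = ((10−6)/6)² = 0.444
te_C = (5 + 4·9 + 19)/6 = 60/6 = 10; σ²_C = ((19−5)/6)² = 5.444
te_D = (1 + 4·4 + 19)/6 = 36/6 = 6; σ²_D = ((19−1)/6)² = 9.000
te_E = (10 + 4·11 + 12)/6 = 66/6 = 11; σ²_E = ((12−10)/6)² = 0.111
te_F = (3 + 4·6 + 9)/6 = 36/6 = 6; σ²_F = ((9−3)/6)² = 1.000
te_G = (1 + 4·2 + 9)/6 = 18/6 = 3; σ²_G = ((9−1)/6)² = 1.778
te_H = (2 + 4·3 + 4)/6 = 18/6 = 3; σ²_H = ((4−2)/6)² = 0.111
te_I = (5 + 4·10 + 15)/6 = 60/6 = 10; σ²_I = ((15−5)/6)² = 2.778
te_J = (10 + 4·14 + 24)/6 = 90/6 = 15; σ²_J = ((24−10)/6)² = 5.444

Forward pass:
ES_A = 0; EF_A = 3
ES_B = 0; EF_B = 8
ES_C = 3; EF_C = 3+10 = 13
ES_D = max(EF_A=3, EF_B=8) = 8; EF_D = 8+6 = 14
ES_E = max(EF_A=3, EF_B=8) = 8; EF_E = 8+11 = 19
ES_F = 19; EF_F = 19+6 = 25
ES_G = max(EF_A=3, EF_D=14) = 14; EF_G = 14+3 = 17
ES_H = 8; EF_H = 8+3 = 11
ES_I = max(EF_C=13, EF_D=14) = 14; EF_I = 14+10 = 24
ES_J = max(EF_F=25, EF_G=17, EF_H=11, EF_I=24) = 25; EF_J = 25+15 = 40
Expected project duration μ = 40 days. Critical path: B → E → F → J.

Variances on critical path: σ²_B=0.444, σ²_E=0.111, σ²_F=1.000, σ²_J=5.444.
Largest is σ²_J = 5.444.

J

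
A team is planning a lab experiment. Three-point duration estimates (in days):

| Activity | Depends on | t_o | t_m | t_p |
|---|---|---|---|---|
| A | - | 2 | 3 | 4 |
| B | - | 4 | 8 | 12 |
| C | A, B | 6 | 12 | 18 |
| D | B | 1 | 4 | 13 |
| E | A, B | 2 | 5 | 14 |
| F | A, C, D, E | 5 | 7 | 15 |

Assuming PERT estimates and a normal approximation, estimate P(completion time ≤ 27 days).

0.366

te_A = (2 + 4·3 + 4)/6 = 18/6 = 3; σ²_A = ((4−2)/6)² = 0.111
te_B = (4 + 4·8 + 12)/6 = 48/6 = 8; σ²_B = ((12−4)/6)² = 1.778
te_C = (6 + 4·12 + 18)/6 = 72/6 = 12; σ²_C = ((18−6)/6)² = 4.000
te_D = (1 + 4·4 + 13)/6 = 30/6 = 5; σ²_D = ((13−1)/6)² = 4.000
te_E = (2 + 4·5 + 14)/6 = 36/6 = 6; σ²_E = ((14−2)/6)² = 4.000
te_F = (5 + 4·7 + 15)/6 = 48/6 = 8; σ²_F = ((15−5)/6)² = 2.778

Forward pass:
ES_A = 0; EF_A = 3
ES_B = 0; EF_B = 8
ES_C = max(EF_A=3, EF_B=8) = 8; EF_C = 8+12 = 20
ES_D = 8; EF_D = 8+5 = 13
ES_E = max(EF_A=3, EF_B=8) = 8; EF_E = 8+6 = 14
ES_F = max(EF_A=3, EF_C=20, EF_D=13, EF_E=14) = 20; EF_F = 20+8 = 28
Expected project duration μ = 28 days. Critical path: B → C → F.

Variance along critical path = 1.778 + 4.000 + 2.778 = 8.556; σ = √8.556 = 2.925 days.
Z = (27 − 28) / 2.925 = -0.342
P(T ≤ 27) = Φ(-0.342) ≈ 0.366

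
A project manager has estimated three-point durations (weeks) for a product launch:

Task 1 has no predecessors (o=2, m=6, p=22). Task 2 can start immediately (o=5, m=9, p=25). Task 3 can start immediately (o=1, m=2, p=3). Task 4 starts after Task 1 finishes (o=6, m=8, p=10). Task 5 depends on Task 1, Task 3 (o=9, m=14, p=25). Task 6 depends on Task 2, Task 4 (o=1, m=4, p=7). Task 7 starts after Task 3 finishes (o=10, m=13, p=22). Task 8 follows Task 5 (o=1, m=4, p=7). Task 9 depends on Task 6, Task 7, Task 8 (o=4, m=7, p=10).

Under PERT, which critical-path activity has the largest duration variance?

Task 1

te_Task 1 = (2 + 4·6 + 22)/6 = 48/6 = 8; σ²_Task 1 = ((22−2)/6)² = 11.111
te_Task 2 = (5 + 4·9 + 25)/6 = 66/6 = 11; σ²_Task 2 = ((25−5)/6)² = 11.111
te_Task 3 = (1 + 4·2 + 3)/6 = 12/6 = 2; σ²_Task 3 = ((3−1)/6)² = 0.111
te_Task 4 = (6 + 4·8 + 10)/6 = 48/6 = 8; σ²_Task 4 = ((10−6)/6)² = 0.444
te_Task 5 = (9 + 4·14 + 25)/6 = 90/6 = 15; σ²_Task 5 = ((25−9)/6)² = 7.111
te_Task 6 = (1 + 4·4 + 7)/6 = 24/6 = 4; σ²_Task 6 = ((7−1)/6)² = 1.000
te_Task 7 = (10 + 4·13 + 22)/6 = 84/6 = 14; σ²_Task 7 = ((22−10)/6)² = 4.000
te_Task 8 = (1 + 4·4 + 7)/6 = 24/6 = 4; σ²_Task 8 = ((7−1)/6)² = 1.000
te_Task 9 = (4 + 4·7 + 10)/6 = 42/6 = 7; σ²_Task 9 = ((10−4)/6)² = 1.000

Forward pass:
ES_Task 1 = 0; EF_Task 1 = 8
ES_Task 2 = 0; EF_Task 2 = 11
ES_Task 3 = 0; EF_Task 3 = 2
ES_Task 4 = 8; EF_Task 4 = 8+8 = 16
ES_Task 5 = max(EF_Task 1=8, EF_Task 3=2) = 8; EF_Task 5 = 8+15 = 23
ES_Task 6 = max(EF_Task 2=11, EF_Task 4=16) = 16; EF_Task 6 = 16+4 = 20
ES_Task 7 = 2; EF_Task 7 = 2+14 = 16
ES_Task 8 = 23; EF_Task 8 = 23+4 = 27
ES_Task 9 = max(EF_Task 6=20, EF_Task 7=16, EF_Task 8=27) = 27; EF_Task 9 = 27+7 = 34
Expected project duration μ = 34 weeks. Critical path: Task 1 → Task 5 → Task 8 → Task 9.

Variances on critical path: σ²_Task 1=11.111, σ²_Task 5=7.111, σ²_Task 8=1.000, σ²_Task 9=1.000.
Largest is σ²_Task 1 = 11.111.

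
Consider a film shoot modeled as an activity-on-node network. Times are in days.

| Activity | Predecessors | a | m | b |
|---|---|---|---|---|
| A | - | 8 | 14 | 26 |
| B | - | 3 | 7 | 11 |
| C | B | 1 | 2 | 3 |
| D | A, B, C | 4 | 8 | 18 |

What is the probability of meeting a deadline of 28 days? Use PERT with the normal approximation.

te_A = (8 + 4·14 + 26)/6 = 90/6 = 15; σ²_A = ((26−8)/6)² = 9.000
te_B = (3 + 4·7 + 11)/6 = 42/6 = 7; σ²_B = ((11−3)/6)² = 1.778
te_C = (1 + 4·2 + 3)/6 = 12/6 = 2; σ²_C = ((3−1)/6)² = 0.111
te_D = (4 + 4·8 + 18)/6 = 54/6 = 9; σ²_D = ((18−4)/6)² = 5.444

Forward pass:
ES_A = 0; EF_A = 15
ES_B = 0; EF_B = 7
ES_C = 7; EF_C = 7+2 = 9
ES_D = max(EF_A=15, EF_B=7, EF_C=9) = 15; EF_D = 15+9 = 24
Expected project duration μ = 24 days. Critical path: A → D.

Variance along critical path = 9.000 + 5.444 = 14.444; σ = √14.444 = 3.801 days.
Z = (28 − 24) / 3.801 = 1.052
P(T ≤ 28) = Φ(1.052) ≈ 0.854

0.854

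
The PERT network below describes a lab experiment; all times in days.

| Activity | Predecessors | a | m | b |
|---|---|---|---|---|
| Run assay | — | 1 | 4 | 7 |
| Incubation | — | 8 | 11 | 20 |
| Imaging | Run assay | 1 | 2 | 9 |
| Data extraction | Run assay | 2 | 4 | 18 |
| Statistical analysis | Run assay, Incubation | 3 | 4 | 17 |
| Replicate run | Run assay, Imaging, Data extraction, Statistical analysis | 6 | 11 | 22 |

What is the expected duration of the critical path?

30 days

te_Run assay = (1 + 4·4 + 7)/6 = 24/6 = 4
te_Incubation = (8 + 4·11 + 20)/6 = 72/6 = 12
te_Imaging = (1 + 4·2 + 9)/6 = 18/6 = 3
te_Data extraction = (2 + 4·4 + 18)/6 = 36/6 = 6
te_Statistical analysis = (3 + 4·4 + 17)/6 = 36/6 = 6
te_Replicate run = (6 + 4·11 + 22)/6 = 72/6 = 12

Forward pass:
ES_Run assay = 0; EF_Run assay = 4
ES_Incubation = 0; EF_Incubation = 12
ES_Imaging = 4; EF_Imaging = 4+3 = 7
ES_Data extraction = 4; EF_Data extraction = 4+6 = 10
ES_Statistical analysis = max(EF_Run assay=4, EF_Incubation=12) = 12; EF_Statistical analysis = 12+6 = 18
ES_Replicate run = max(EF_Run assay=4, EF_Imaging=7, EF_Data extraction=10, EF_Statistical analysis=18) = 18; EF_Replicate run = 18+12 = 30
Expected project duration μ = 30 days. Critical path: Incubation → Statistical analysis → Replicate run.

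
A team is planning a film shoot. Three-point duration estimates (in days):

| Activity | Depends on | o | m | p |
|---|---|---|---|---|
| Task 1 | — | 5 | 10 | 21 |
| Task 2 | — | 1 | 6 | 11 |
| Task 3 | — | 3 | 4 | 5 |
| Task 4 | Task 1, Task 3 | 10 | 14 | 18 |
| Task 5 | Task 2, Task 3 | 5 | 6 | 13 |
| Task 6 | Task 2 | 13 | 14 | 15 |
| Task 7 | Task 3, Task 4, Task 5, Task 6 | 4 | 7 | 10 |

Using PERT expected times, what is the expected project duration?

te_Task 1 = (5 + 4·10 + 21)/6 = 66/6 = 11
te_Task 2 = (1 + 4·6 + 11)/6 = 36/6 = 6
te_Task 3 = (3 + 4·4 + 5)/6 = 24/6 = 4
te_Task 4 = (10 + 4·14 + 18)/6 = 84/6 = 14
te_Task 5 = (5 + 4·6 + 13)/6 = 42/6 = 7
te_Task 6 = (13 + 4·14 + 15)/6 = 84/6 = 14
te_Task 7 = (4 + 4·7 + 10)/6 = 42/6 = 7

Forward pass:
ES_Task 1 = 0; EF_Task 1 = 11
ES_Task 2 = 0; EF_Task 2 = 6
ES_Task 3 = 0; EF_Task 3 = 4
ES_Task 4 = max(EF_Task 1=11, EF_Task 3=4) = 11; EF_Task 4 = 11+14 = 25
ES_Task 5 = max(EF_Task 2=6, EF_Task 3=4) = 6; EF_Task 5 = 6+7 = 13
ES_Task 6 = 6; EF_Task 6 = 6+14 = 20
ES_Task 7 = max(EF_Task 3=4, EF_Task 4=25, EF_Task 5=13, EF_Task 6=20) = 25; EF_Task 7 = 25+7 = 32
Expected project duration μ = 32 days. Critical path: Task 1 → Task 4 → Task 7.

32 days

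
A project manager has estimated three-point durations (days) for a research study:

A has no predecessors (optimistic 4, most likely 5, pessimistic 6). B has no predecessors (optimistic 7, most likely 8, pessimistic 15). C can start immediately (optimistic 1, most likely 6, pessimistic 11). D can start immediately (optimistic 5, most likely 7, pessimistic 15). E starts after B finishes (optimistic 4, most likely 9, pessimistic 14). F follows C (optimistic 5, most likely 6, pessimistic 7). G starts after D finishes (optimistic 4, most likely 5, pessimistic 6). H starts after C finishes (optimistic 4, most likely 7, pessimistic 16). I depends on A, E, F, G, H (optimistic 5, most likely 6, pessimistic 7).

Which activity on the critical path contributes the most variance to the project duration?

E

te_A = (4 + 4·5 + 6)/6 = 30/6 = 5; σ²_A = ((6−4)/6)² = 0.111
te_B = (7 + 4·8 + 15)/6 = 54/6 = 9; σ²_B = ((15−7)/6)² = 1.778
te_C = (1 + 4·6 + 11)/6 = 36/6 = 6; σ²_C = ((11−1)/6)² = 2.778
te_D = (5 + 4·7 + 15)/6 = 48/6 = 8; σ²_D = ((15−5)/6)² = 2.778
te_E = (4 + 4·9 + 14)/6 = 54/6 = 9; σ²_E = ((14−4)/6)² = 2.778
te_F = (5 + 4·6 + 7)/6 = 36/6 = 6; σ²_F = ((7−5)/6)² = 0.111
te_G = (4 + 4·5 + 6)/6 = 30/6 = 5; σ²_G = ((6−4)/6)² = 0.111
te_H = (4 + 4·7 + 16)/6 = 48/6 = 8; σ²_H = ((16−4)/6)² = 4.000
te_I = (5 + 4·6 + 7)/6 = 36/6 = 6; σ²_I = ((7−5)/6)² = 0.111

Forward pass:
ES_A = 0; EF_A = 5
ES_B = 0; EF_B = 9
ES_C = 0; EF_C = 6
ES_D = 0; EF_D = 8
ES_E = 9; EF_E = 9+9 = 18
ES_F = 6; EF_F = 6+6 = 12
ES_G = 8; EF_G = 8+5 = 13
ES_H = 6; EF_H = 6+8 = 14
ES_I = max(EF_A=5, EF_E=18, EF_F=12, EF_G=13, EF_H=14) = 18; EF_I = 18+6 = 24
Expected project duration μ = 24 days. Critical path: B → E → I.

Variances on critical path: σ²_B=1.778, σ²_E=2.778, σ²_I=0.111.
Largest is σ²_E = 2.778.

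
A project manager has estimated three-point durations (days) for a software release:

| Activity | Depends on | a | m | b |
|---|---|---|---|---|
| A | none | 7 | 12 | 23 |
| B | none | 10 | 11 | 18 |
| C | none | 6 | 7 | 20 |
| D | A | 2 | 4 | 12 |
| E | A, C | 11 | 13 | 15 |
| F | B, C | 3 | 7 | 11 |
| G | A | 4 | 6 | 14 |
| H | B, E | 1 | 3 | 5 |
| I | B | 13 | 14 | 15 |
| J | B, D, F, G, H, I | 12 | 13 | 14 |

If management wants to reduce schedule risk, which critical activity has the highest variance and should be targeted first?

A

te_A = (7 + 4·12 + 23)/6 = 78/6 = 13; σ²_A = ((23−7)/6)² = 7.111
te_B = (10 + 4·11 + 18)/6 = 72/6 = 12; σ²_B = ((18−10)/6)² = 1.778
te_C = (6 + 4·7 + 20)/6 = 54/6 = 9; σ²_C = ((20−6)/6)² = 5.444
te_D = (2 + 4·4 + 12)/6 = 30/6 = 5; σ²_D = ((12−2)/6)² = 2.778
te_E = (11 + 4·13 + 15)/6 = 78/6 = 13; σ²_E = ((15−11)/6)² = 0.444
te_F = (3 + 4·7 + 11)/6 = 42/6 = 7; σ²_F = ((11−3)/6)² = 1.778
te_G = (4 + 4·6 + 14)/6 = 42/6 = 7; σ²_G = ((14−4)/6)² = 2.778
te_H = (1 + 4·3 + 5)/6 = 18/6 = 3; σ²_H = ((5−1)/6)² = 0.444
te_I = (13 + 4·14 + 15)/6 = 84/6 = 14; σ²_I = ((15−13)/6)² = 0.111
te_J = (12 + 4·13 + 14)/6 = 78/6 = 13; σ²_J = ((14−12)/6)² = 0.111

Forward pass:
ES_A = 0; EF_A = 13
ES_B = 0; EF_B = 12
ES_C = 0; EF_C = 9
ES_D = 13; EF_D = 13+5 = 18
ES_E = max(EF_A=13, EF_C=9) = 13; EF_E = 13+13 = 26
ES_F = max(EF_B=12, EF_C=9) = 12; EF_F = 12+7 = 19
ES_G = 13; EF_G = 13+7 = 20
ES_H = max(EF_B=12, EF_E=26) = 26; EF_H = 26+3 = 29
ES_I = 12; EF_I = 12+14 = 26
ES_J = max(EF_B=12, EF_D=18, EF_F=19, EF_G=20, EF_H=29, EF_I=26) = 29; EF_J = 29+13 = 42
Expected project duration μ = 42 days. Critical path: A → E → H → J.

Variances on critical path: σ²_A=7.111, σ²_E=0.444, σ²_H=0.444, σ²_J=0.111.
Largest is σ²_A = 7.111.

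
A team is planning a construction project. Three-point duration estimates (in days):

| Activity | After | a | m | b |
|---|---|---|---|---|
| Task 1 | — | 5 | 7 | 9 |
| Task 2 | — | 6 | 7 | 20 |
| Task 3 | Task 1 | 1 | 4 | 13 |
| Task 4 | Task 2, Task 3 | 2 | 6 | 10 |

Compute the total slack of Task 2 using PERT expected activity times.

te_Task 1 = (5 + 4·7 + 9)/6 = 42/6 = 7
te_Task 2 = (6 + 4·7 + 20)/6 = 54/6 = 9
te_Task 3 = (1 + 4·4 + 13)/6 = 30/6 = 5
te_Task 4 = (2 + 4·6 + 10)/6 = 36/6 = 6

Forward pass:
ES_Task 1 = 0; EF_Task 1 = 7
ES_Task 2 = 0; EF_Task 2 = 9
ES_Task 3 = 7; EF_Task 3 = 7+5 = 12
ES_Task 4 = max(EF_Task 2=9, EF_Task 3=12) = 12; EF_Task 4 = 12+6 = 18
Expected project duration μ = 18 days. Critical path: Task 1 → Task 3 → Task 4.

Backward pass:
LF_Task 4 = 18; LS_Task 4 = 18−6 = 12
LF_Task 3 = LS_Task 4 = 12; LS_Task 3 = 12−5 = 7
LF_Task 2 = LS_Task 4 = 12; LS_Task 2 = 12−9 = 3
LF_Task 1 = LS_Task 3 = 7; LS_Task 1 = 7−7 = 0
Slack_Task 2 = LS_Task 2 − ES_Task 2 = 3 − 0 = 3

3 days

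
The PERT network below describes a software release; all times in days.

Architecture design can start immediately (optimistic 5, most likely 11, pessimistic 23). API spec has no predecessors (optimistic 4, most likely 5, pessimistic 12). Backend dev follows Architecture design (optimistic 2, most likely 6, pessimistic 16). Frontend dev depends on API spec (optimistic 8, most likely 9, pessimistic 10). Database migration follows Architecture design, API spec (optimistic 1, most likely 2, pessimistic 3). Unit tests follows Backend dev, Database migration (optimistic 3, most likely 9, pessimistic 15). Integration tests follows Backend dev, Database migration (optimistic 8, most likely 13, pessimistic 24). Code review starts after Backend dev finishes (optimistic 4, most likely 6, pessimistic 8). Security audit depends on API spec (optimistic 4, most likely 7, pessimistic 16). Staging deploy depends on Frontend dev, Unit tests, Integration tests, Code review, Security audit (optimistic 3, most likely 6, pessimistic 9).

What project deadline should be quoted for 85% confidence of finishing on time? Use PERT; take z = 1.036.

43.9 days

te_Architecture design = (5 + 4·11 + 23)/6 = 72/6 = 12; σ²_Architecture design = ((23−5)/6)² = 9.000
te_API spec = (4 + 4·5 + 12)/6 = 36/6 = 6; σ²_API spec = ((12−4)/6)² = 1.778
te_Backend dev = (2 + 4·6 + 16)/6 = 42/6 = 7; σ²_Backend dev = ((16−2)/6)² = 5.444
te_Frontend dev = (8 + 4·9 + 10)/6 = 54/6 = 9; σ²_Frontend dev = ((10−8)/6)² = 0.111
te_Database migration = (1 + 4·2 + 3)/6 = 12/6 = 2; σ²_Database migration = ((3−1)/6)² = 0.111
te_Unit tests = (3 + 4·9 + 15)/6 = 54/6 = 9; σ²_Unit tests = ((15−3)/6)² = 4.000
te_Integration tests = (8 + 4·13 + 24)/6 = 84/6 = 14; σ²_Integration tests = ((24−8)/6)² = 7.111
te_Code review = (4 + 4·6 + 8)/6 = 36/6 = 6; σ²_Code review = ((8−4)/6)² = 0.444
te_Security audit = (4 + 4·7 + 16)/6 = 48/6 = 8; σ²_Security audit = ((16−4)/6)² = 4.000
te_Staging deploy = (3 + 4·6 + 9)/6 = 36/6 = 6; σ²_Staging deploy = ((9−3)/6)² = 1.000

Forward pass:
ES_Architecture design = 0; EF_Architecture design = 12
ES_API spec = 0; EF_API spec = 6
ES_Backend dev = 12; EF_Backend dev = 12+7 = 19
ES_Frontend dev = 6; EF_Frontend dev = 6+9 = 15
ES_Database migration = max(EF_Architecture design=12, EF_API spec=6) = 12; EF_Database migration = 12+2 = 14
ES_Unit tests = max(EF_Backend dev=19, EF_Database migration=14) = 19; EF_Unit tests = 19+9 = 28
ES_Integration tests = max(EF_Backend dev=19, EF_Database migration=14) = 19; EF_Integration tests = 19+14 = 33
ES_Code review = 19; EF_Code review = 19+6 = 25
ES_Security audit = 6; EF_Security audit = 6+8 = 14
ES_Staging deploy = max(EF_Frontend dev=15, EF_Unit tests=28, EF_Integration tests=33, EF_Code review=25, EF_Security audit=14) = 33; EF_Staging deploy = 33+6 = 39
Expected project duration μ = 39 days. Critical path: Architecture design → Backend dev → Integration tests → Staging deploy.

Variance along critical path = 9.000 + 5.444 + 7.111 + 1.000 = 22.556; σ = 4.749 days.
D = μ + z·σ = 39 + 1.036·4.749 = 43.9 days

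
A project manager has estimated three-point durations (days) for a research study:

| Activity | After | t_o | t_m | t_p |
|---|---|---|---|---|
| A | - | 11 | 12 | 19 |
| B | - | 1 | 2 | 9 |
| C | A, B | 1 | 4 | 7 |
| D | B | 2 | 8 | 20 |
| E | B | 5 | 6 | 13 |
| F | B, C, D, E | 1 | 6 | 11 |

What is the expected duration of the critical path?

23 days

te_A = (11 + 4·12 + 19)/6 = 78/6 = 13
te_B = (1 + 4·2 + 9)/6 = 18/6 = 3
te_C = (1 + 4·4 + 7)/6 = 24/6 = 4
te_D = (2 + 4·8 + 20)/6 = 54/6 = 9
te_E = (5 + 4·6 + 13)/6 = 42/6 = 7
te_F = (1 + 4·6 + 11)/6 = 36/6 = 6

Forward pass:
ES_A = 0; EF_A = 13
ES_B = 0; EF_B = 3
ES_C = max(EF_A=13, EF_B=3) = 13; EF_C = 13+4 = 17
ES_D = 3; EF_D = 3+9 = 12
ES_E = 3; EF_E = 3+7 = 10
ES_F = max(EF_B=3, EF_C=17, EF_D=12, EF_E=10) = 17; EF_F = 17+6 = 23
Expected project duration μ = 23 days. Critical path: A → C → F.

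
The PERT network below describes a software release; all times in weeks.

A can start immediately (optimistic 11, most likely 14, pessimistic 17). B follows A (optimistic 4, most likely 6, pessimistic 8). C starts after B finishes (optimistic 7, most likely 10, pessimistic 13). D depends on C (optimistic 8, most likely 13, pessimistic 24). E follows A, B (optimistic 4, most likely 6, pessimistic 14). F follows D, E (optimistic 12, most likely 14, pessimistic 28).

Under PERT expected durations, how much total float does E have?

17 weeks

te_A = (11 + 4·14 + 17)/6 = 84/6 = 14
te_B = (4 + 4·6 + 8)/6 = 36/6 = 6
te_C = (7 + 4·10 + 13)/6 = 60/6 = 10
te_D = (8 + 4·13 + 24)/6 = 84/6 = 14
te_E = (4 + 4·6 + 14)/6 = 42/6 = 7
te_F = (12 + 4·14 + 28)/6 = 96/6 = 16

Forward pass:
ES_A = 0; EF_A = 14
ES_B = 14; EF_B = 14+6 = 20
ES_C = 20; EF_C = 20+10 = 30
ES_D = 30; EF_D = 30+14 = 44
ES_E = max(EF_A=14, EF_B=20) = 20; EF_E = 20+7 = 27
ES_F = max(EF_D=44, EF_E=27) = 44; EF_F = 44+16 = 60
Expected project duration μ = 60 weeks. Critical path: A → B → C → D → F.

Backward pass:
LF_F = 60; LS_F = 60−16 = 44
LF_E = LS_F = 44; LS_E = 44−7 = 37
LF_D = LS_F = 44; LS_D = 44−14 = 30
LF_C = LS_D = 30; LS_C = 30−10 = 20
LF_B = min(LS_C=20, LS_E=37) = 20; LS_B = 20−6 = 14
LF_A = min(LS_B=14, LS_E=37) = 14; LS_A = 14−14 = 0
Slack_E = LS_E − ES_E = 37 − 20 = 17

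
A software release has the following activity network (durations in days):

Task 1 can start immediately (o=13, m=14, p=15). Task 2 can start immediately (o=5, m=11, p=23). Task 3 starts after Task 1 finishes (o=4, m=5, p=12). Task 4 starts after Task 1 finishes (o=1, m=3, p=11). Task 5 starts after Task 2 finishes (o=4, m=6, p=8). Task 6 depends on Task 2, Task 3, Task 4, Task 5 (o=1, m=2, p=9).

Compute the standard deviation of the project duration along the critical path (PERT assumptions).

1.91 days

te_Task 1 = (13 + 4·14 + 15)/6 = 84/6 = 14; σ²_Task 1 = ((15−13)/6)² = 0.111
te_Task 2 = (5 + 4·11 + 23)/6 = 72/6 = 12; σ²_Task 2 = ((23−5)/6)² = 9.000
te_Task 3 = (4 + 4·5 + 12)/6 = 36/6 = 6; σ²_Task 3 = ((12−4)/6)² = 1.778
te_Task 4 = (1 + 4·3 + 11)/6 = 24/6 = 4; σ²_Task 4 = ((11−1)/6)² = 2.778
te_Task 5 = (4 + 4·6 + 8)/6 = 36/6 = 6; σ²_Task 5 = ((8−4)/6)² = 0.444
te_Task 6 = (1 + 4·2 + 9)/6 = 18/6 = 3; σ²_Task 6 = ((9−1)/6)² = 1.778

Forward pass:
ES_Task 1 = 0; EF_Task 1 = 14
ES_Task 2 = 0; EF_Task 2 = 12
ES_Task 3 = 14; EF_Task 3 = 14+6 = 20
ES_Task 4 = 14; EF_Task 4 = 14+4 = 18
ES_Task 5 = 12; EF_Task 5 = 12+6 = 18
ES_Task 6 = max(EF_Task 2=12, EF_Task 3=20, EF_Task 4=18, EF_Task 5=18) = 20; EF_Task 6 = 20+3 = 23
Expected project duration μ = 23 days. Critical path: Task 1 → Task 3 → Task 6.

Variance along critical path = 0.111 + 1.778 + 1.778 = 3.667
σ = √3.667 = 1.915 days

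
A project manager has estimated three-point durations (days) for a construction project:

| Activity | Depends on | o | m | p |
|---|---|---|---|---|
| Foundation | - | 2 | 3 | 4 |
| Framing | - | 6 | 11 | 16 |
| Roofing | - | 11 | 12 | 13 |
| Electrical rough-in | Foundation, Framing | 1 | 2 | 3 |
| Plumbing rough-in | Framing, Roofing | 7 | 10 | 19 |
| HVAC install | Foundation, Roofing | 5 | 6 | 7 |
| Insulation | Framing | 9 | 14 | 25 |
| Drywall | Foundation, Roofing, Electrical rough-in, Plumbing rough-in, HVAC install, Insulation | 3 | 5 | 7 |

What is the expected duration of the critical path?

31 days

te_Foundation = (2 + 4·3 + 4)/6 = 18/6 = 3
te_Framing = (6 + 4·11 + 16)/6 = 66/6 = 11
te_Roofing = (11 + 4·12 + 13)/6 = 72/6 = 12
te_Electrical rough-in = (1 + 4·2 + 3)/6 = 12/6 = 2
te_Plumbing rough-in = (7 + 4·10 + 19)/6 = 66/6 = 11
te_HVAC install = (5 + 4·6 + 7)/6 = 36/6 = 6
te_Insulation = (9 + 4·14 + 25)/6 = 90/6 = 15
te_Drywall = (3 + 4·5 + 7)/6 = 30/6 = 5

Forward pass:
ES_Foundation = 0; EF_Foundation = 3
ES_Framing = 0; EF_Framing = 11
ES_Roofing = 0; EF_Roofing = 12
ES_Electrical rough-in = max(EF_Foundation=3, EF_Framing=11) = 11; EF_Electrical rough-in = 11+2 = 13
ES_Plumbing rough-in = max(EF_Framing=11, EF_Roofing=12) = 12; EF_Plumbing rough-in = 12+11 = 23
ES_HVAC install = max(EF_Foundation=3, EF_Roofing=12) = 12; EF_HVAC install = 12+6 = 18
ES_Insulation = 11; EF_Insulation = 11+15 = 26
ES_Drywall = max(EF_Foundation=3, EF_Roofing=12, EF_Electrical rough-in=13, EF_Plumbing rough-in=23, EF_HVAC install=18, EF_Insulation=26) = 26; EF_Drywall = 26+5 = 31
Expected project duration μ = 31 days. Critical path: Framing → Insulation → Drywall.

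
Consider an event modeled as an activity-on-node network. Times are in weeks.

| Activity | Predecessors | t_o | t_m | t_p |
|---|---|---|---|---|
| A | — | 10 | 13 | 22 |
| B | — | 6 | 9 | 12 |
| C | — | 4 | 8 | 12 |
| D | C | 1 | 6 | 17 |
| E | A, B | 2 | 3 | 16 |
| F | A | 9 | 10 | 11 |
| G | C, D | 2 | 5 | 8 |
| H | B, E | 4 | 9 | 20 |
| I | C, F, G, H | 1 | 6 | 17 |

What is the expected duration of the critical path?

36 weeks

te_A = (10 + 4·13 + 22)/6 = 84/6 = 14
te_B = (6 + 4·9 + 12)/6 = 54/6 = 9
te_C = (4 + 4·8 + 12)/6 = 48/6 = 8
te_D = (1 + 4·6 + 17)/6 = 42/6 = 7
te_E = (2 + 4·3 + 16)/6 = 30/6 = 5
te_F = (9 + 4·10 + 11)/6 = 60/6 = 10
te_G = (2 + 4·5 + 8)/6 = 30/6 = 5
te_H = (4 + 4·9 + 20)/6 = 60/6 = 10
te_I = (1 + 4·6 + 17)/6 = 42/6 = 7

Forward pass:
ES_A = 0; EF_A = 14
ES_B = 0; EF_B = 9
ES_C = 0; EF_C = 8
ES_D = 8; EF_D = 8+7 = 15
ES_E = max(EF_A=14, EF_B=9) = 14; EF_E = 14+5 = 19
ES_F = 14; EF_F = 14+10 = 24
ES_G = max(EF_C=8, EF_D=15) = 15; EF_G = 15+5 = 20
ES_H = max(EF_B=9, EF_E=19) = 19; EF_H = 19+10 = 29
ES_I = max(EF_C=8, EF_F=24, EF_G=20, EF_H=29) = 29; EF_I = 29+7 = 36
Expected project duration μ = 36 weeks. Critical path: A → E → H → I.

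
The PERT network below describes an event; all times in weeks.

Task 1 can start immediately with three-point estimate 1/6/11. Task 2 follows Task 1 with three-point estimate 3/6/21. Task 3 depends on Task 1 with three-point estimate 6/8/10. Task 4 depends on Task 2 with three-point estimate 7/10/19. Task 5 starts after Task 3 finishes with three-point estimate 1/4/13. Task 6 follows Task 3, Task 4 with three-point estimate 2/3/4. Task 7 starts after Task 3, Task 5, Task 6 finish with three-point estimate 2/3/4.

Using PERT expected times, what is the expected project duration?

31 weeks

te_Task 1 = (1 + 4·6 + 11)/6 = 36/6 = 6
te_Task 2 = (3 + 4·6 + 21)/6 = 48/6 = 8
te_Task 3 = (6 + 4·8 + 10)/6 = 48/6 = 8
te_Task 4 = (7 + 4·10 + 19)/6 = 66/6 = 11
te_Task 5 = (1 + 4·4 + 13)/6 = 30/6 = 5
te_Task 6 = (2 + 4·3 + 4)/6 = 18/6 = 3
te_Task 7 = (2 + 4·3 + 4)/6 = 18/6 = 3

Forward pass:
ES_Task 1 = 0; EF_Task 1 = 6
ES_Task 2 = 6; EF_Task 2 = 6+8 = 14
ES_Task 3 = 6; EF_Task 3 = 6+8 = 14
ES_Task 4 = 14; EF_Task 4 = 14+11 = 25
ES_Task 5 = 14; EF_Task 5 = 14+5 = 19
ES_Task 6 = max(EF_Task 3=14, EF_Task 4=25) = 25; EF_Task 6 = 25+3 = 28
ES_Task 7 = max(EF_Task 3=14, EF_Task 5=19, EF_Task 6=28) = 28; EF_Task 7 = 28+3 = 31
Expected project duration μ = 31 weeks. Critical path: Task 1 → Task 2 → Task 4 → Task 6 → Task 7.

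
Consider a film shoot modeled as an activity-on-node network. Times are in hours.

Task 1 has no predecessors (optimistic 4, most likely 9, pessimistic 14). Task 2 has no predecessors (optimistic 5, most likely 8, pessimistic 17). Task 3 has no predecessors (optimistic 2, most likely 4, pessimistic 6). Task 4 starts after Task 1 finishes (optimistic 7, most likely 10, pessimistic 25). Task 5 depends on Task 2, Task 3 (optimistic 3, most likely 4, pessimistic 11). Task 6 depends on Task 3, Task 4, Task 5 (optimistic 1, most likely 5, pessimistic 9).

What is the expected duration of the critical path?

26 hours

te_Task 1 = (4 + 4·9 + 14)/6 = 54/6 = 9
te_Task 2 = (5 + 4·8 + 17)/6 = 54/6 = 9
te_Task 3 = (2 + 4·4 + 6)/6 = 24/6 = 4
te_Task 4 = (7 + 4·10 + 25)/6 = 72/6 = 12
te_Task 5 = (3 + 4·4 + 11)/6 = 30/6 = 5
te_Task 6 = (1 + 4·5 + 9)/6 = 30/6 = 5

Forward pass:
ES_Task 1 = 0; EF_Task 1 = 9
ES_Task 2 = 0; EF_Task 2 = 9
ES_Task 3 = 0; EF_Task 3 = 4
ES_Task 4 = 9; EF_Task 4 = 9+12 = 21
ES_Task 5 = max(EF_Task 2=9, EF_Task 3=4) = 9; EF_Task 5 = 9+5 = 14
ES_Task 6 = max(EF_Task 3=4, EF_Task 4=21, EF_Task 5=14) = 21; EF_Task 6 = 21+5 = 26
Expected project duration μ = 26 hours. Critical path: Task 1 → Task 4 → Task 6.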